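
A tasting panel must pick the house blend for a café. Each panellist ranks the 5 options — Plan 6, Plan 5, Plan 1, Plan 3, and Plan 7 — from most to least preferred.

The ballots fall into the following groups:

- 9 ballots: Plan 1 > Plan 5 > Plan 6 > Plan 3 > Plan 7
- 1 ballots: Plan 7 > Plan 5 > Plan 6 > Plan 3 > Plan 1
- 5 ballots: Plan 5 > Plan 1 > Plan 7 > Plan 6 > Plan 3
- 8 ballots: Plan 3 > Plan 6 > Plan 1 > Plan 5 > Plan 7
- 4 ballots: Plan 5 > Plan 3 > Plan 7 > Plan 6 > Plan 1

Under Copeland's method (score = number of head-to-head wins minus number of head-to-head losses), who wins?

Plan 1

Pairwise results:
  Plan 6 vs Plan 5: Plan 5 wins 19–8.
  Plan 6 vs Plan 1: Plan 1 wins 14–13.
  Plan 6 vs Plan 3: Plan 6 wins 15–12.
  Plan 6 vs Plan 7: Plan 6 wins 17–10.
  Plan 5 vs Plan 1: Plan 1 wins 17–10.
  Plan 5 vs Plan 3: Plan 5 wins 19–8.
  Plan 5 vs Plan 7: Plan 5 wins 26–1.
  Plan 1 vs Plan 3: Plan 1 wins 14–13.
  Plan 1 vs Plan 7: Plan 1 wins 22–5.
  Plan 3 vs Plan 7: Plan 3 wins 21–6.
Copeland scores (wins − losses):
  Plan 6: 2 − 2 = 0
  Plan 5: 3 − 1 = 2
  Plan 1: 4 − 0 = 4
  Plan 3: 1 − 3 = -2
  Plan 7: 0 − 4 = -4
Plan 1 has the best Copeland score.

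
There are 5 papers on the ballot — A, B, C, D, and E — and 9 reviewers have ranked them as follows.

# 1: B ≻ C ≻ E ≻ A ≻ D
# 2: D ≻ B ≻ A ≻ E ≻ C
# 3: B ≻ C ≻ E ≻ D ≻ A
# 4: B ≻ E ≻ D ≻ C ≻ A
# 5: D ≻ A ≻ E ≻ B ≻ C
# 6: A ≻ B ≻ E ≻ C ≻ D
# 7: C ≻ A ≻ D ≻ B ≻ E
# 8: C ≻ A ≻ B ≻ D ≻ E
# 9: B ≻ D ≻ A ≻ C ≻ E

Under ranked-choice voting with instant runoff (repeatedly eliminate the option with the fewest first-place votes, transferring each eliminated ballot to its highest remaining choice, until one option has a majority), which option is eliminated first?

E

Round 1: B 4, C 2, D 2, A 1, E 0. E has the fewest and is eliminated.
Round 2: B 4, C 2, D 2, A 1. A has the fewest and is eliminated.
Round 3: B 5, C 2, D 2. B has a majority.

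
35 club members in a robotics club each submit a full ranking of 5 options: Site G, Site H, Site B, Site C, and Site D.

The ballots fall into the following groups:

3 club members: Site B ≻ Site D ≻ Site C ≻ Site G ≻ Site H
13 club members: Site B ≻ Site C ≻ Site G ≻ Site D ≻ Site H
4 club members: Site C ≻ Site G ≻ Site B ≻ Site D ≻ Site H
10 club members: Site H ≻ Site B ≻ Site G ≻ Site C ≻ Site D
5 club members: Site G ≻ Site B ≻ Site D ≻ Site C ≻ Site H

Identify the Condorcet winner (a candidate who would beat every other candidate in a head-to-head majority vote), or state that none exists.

Site B

Head-to-head results (35 voters total):
Site G vs Site H: Site G wins 25–10.
Site G vs Site B: Site B wins 26–9.
Site G vs Site C: Site C wins 20–15.
Site G vs Site D: Site G wins 32–3.
Site H vs Site B: Site B wins 25–10.
Site H vs Site C: Site C wins 25–10.
Site H vs Site D: Site D wins 25–10.
Site B vs Site C: Site B wins 31–4.
Site B vs Site D: Site B wins 35–0.
Site C vs Site D: Site C wins 27–8.
Site B beats each rival — Site G (26–9), Site H (25–10), Site C (31–4), Site D (35–0) — so Site B is the Condorcet winner.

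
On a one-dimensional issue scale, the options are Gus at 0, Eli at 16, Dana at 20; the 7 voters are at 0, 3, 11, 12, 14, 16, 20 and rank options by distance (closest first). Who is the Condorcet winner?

With single-peaked preferences on a line, the Condorcet winner is the candidate closest to the median voter.
The median voter (position 12) is closest to Eli at 16.
Check: Eli vs Gus — voters closer to Eli: 5 of 7.

Eli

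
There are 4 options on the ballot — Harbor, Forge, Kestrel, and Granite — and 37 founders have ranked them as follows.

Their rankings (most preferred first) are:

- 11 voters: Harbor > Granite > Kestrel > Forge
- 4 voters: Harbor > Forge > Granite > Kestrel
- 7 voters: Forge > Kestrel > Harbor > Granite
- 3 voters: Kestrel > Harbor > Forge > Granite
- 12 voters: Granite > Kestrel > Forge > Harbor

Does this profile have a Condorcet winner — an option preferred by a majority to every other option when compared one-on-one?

No

Head-to-head results (37 voters total):
Harbor vs Forge: Forge wins 19–18.
Harbor vs Kestrel: Kestrel wins 22–15.
Harbor vs Granite: Harbor wins 25–12.
Forge vs Kestrel: Kestrel wins 26–11.
Forge vs Granite: Granite wins 23–14.
Kestrel vs Granite: Granite wins 27–10.
No candidate beats all others: Harbor beats Granite beats Forge beats Harbor, a majority cycle.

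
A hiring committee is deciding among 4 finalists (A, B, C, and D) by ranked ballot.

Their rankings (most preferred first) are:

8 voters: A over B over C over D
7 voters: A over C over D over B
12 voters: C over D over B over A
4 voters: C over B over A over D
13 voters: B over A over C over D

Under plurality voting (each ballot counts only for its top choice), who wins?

C

First-place vote totals:
  A: 15
  B: 13
  C: 16
  D: 0
C has the most first-place votes.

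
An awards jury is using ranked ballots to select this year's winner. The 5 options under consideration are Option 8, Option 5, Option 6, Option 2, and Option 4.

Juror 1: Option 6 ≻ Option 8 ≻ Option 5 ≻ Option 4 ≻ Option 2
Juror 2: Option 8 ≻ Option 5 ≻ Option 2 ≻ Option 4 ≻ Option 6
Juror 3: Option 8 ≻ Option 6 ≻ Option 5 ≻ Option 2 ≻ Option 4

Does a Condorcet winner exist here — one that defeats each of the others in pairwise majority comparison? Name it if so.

Head-to-head results (3 voters total):
Option 8 vs Option 5: Option 8 wins 3–0.
Option 8 vs Option 6: Option 8 wins 2–1.
Option 8 vs Option 2: Option 8 wins 3–0.
Option 8 vs Option 4: Option 8 wins 3–0.
Option 5 vs Option 6: Option 6 wins 2–1.
Option 5 vs Option 2: Option 5 wins 3–0.
Option 5 vs Option 4: Option 5 wins 3–0.
Option 6 vs Option 2: Option 6 wins 2–1.
Option 6 vs Option 4: Option 6 wins 2–1.
Option 2 vs Option 4: Option 2 wins 2–1.
Option 8 beats each rival — Option 5 (3–0), Option 6 (2–1), Option 2 (3–0), Option 4 (3–0) — so Option 8 is the Condorcet winner.

Option 8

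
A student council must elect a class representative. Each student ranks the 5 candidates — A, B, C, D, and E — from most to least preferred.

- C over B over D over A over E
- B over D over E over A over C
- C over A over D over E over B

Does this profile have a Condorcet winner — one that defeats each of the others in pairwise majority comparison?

Head-to-head results (3 voters total):
A vs B: B wins 2–1.
A vs C: C wins 2–1.
A vs D: D wins 2–1.
A vs E: A wins 2–1.
B vs C: C wins 2–1.
B vs D: B wins 2–1.
B vs E: B wins 2–1.
C vs D: C wins 2–1.
C vs E: C wins 2–1.
D vs E: D wins 3–0.
C beats each rival — A (2–1), B (2–1), D (2–1), E (2–1) — so C is the Condorcet winner.

Yes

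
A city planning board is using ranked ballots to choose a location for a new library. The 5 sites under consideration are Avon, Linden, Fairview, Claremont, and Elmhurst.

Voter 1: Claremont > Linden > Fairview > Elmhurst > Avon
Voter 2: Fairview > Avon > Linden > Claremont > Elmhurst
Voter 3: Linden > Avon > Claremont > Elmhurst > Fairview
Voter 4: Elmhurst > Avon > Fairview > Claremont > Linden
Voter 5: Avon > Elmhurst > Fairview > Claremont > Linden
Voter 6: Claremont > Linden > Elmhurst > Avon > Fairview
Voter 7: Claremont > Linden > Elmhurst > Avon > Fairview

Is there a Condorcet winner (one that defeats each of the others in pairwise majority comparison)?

No

Head-to-head results (7 voters total):
Avon vs Linden: Linden wins 4–3.
Avon vs Fairview: Avon wins 5–2.
Avon vs Claremont: Avon wins 4–3.
Avon vs Elmhurst: Elmhurst wins 4–3.
Linden vs Fairview: Linden wins 4–3.
Linden vs Claremont: Claremont wins 5–2.
Linden vs Elmhurst: Linden wins 5–2.
Fairview vs Claremont: Claremont wins 4–3.
Fairview vs Elmhurst: Elmhurst wins 5–2.
Claremont vs Elmhurst: Claremont wins 5–2.
No candidate beats all others: Avon beats Claremont beats Linden beats Avon, a majority cycle.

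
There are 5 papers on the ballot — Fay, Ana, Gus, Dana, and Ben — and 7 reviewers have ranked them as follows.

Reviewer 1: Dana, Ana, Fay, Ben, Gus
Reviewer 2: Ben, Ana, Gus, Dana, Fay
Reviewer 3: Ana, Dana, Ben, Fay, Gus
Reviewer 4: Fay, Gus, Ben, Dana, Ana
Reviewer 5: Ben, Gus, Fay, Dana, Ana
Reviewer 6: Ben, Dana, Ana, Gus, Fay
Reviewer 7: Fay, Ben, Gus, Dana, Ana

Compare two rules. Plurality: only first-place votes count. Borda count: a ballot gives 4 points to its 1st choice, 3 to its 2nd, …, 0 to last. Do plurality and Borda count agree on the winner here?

Plurality first-place counts: Fay 2, Ana 1, Gus 0, Dana 1, Ben 3 → Ben.
Borda totals: Fay 13, Ana 12, Gus 11, Dana 14, Ben 20 → Ben.
The two rules agree on Ben.

Yes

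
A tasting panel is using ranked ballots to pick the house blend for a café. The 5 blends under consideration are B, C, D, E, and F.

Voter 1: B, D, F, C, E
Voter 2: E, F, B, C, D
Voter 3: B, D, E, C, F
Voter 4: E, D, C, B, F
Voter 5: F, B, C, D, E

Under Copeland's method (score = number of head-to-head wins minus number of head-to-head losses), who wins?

B

Pairwise results:
  B vs C: B wins 4–1.
  B vs D: B wins 4–1.
  B vs E: B wins 3–2.
  B vs F: B wins 3–2.
  C vs D: D wins 3–2.
  C vs E: E wins 3–2.
  C vs F: F wins 3–2.
  D vs E: D wins 3–2.
  D vs F: D wins 3–2.
  E vs F: E wins 3–2.
Copeland scores (wins − losses):
  B: 4 − 0 = 4
  C: 0 − 4 = -4
  D: 3 − 1 = 2
  E: 2 − 2 = 0
  F: 1 − 3 = -2
B has the best Copeland score.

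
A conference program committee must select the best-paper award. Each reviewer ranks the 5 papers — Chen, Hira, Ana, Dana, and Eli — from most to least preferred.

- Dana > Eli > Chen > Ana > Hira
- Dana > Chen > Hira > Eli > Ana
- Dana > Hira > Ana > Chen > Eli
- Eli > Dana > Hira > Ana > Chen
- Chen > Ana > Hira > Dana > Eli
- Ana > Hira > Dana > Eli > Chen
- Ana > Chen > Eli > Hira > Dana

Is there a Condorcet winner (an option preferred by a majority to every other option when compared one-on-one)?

Head-to-head results (7 voters total):
Chen vs Hira: Chen wins 4–3.
Chen vs Ana: Ana wins 4–3.
Chen vs Dana: Dana wins 5–2.
Chen vs Eli: Chen wins 4–3.
Hira vs Ana: Ana wins 4–3.
Hira vs Dana: Dana wins 4–3.
Hira vs Eli: Hira wins 4–3.
Ana vs Dana: Dana wins 4–3.
Ana vs Eli: Ana wins 4–3.
Dana vs Eli: Dana wins 5–2.
Dana beats each rival — Chen (5–2), Hira (4–3), Ana (4–3), Eli (5–2) — so Dana is the Condorcet winner.

Yes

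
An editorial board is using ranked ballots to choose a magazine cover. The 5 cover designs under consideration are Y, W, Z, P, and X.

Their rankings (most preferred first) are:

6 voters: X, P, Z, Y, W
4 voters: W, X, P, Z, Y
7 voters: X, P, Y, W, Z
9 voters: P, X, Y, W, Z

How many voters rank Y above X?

0

Ballots ranking Y above X: 0.
Ballots ranking X above Y: 6+4+7+9 = 26.
So 0 of 26 voters prefer Y to X.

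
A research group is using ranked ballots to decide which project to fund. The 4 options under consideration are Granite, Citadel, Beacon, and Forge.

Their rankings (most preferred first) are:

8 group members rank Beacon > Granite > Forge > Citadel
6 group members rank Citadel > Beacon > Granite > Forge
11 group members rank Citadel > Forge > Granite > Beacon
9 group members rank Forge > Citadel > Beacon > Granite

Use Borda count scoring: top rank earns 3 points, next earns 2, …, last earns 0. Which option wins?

Citadel

Borda scores:
  Granite: 8·2 + 6·1 + 11·1 + 9·0 = 33
  Citadel: 8·0 + 6·3 + 11·3 + 9·2 = 69
  Beacon: 8·3 + 6·2 + 11·0 + 9·1 = 45
  Forge: 8·1 + 6·0 + 11·2 + 9·3 = 57
Citadel has the highest total.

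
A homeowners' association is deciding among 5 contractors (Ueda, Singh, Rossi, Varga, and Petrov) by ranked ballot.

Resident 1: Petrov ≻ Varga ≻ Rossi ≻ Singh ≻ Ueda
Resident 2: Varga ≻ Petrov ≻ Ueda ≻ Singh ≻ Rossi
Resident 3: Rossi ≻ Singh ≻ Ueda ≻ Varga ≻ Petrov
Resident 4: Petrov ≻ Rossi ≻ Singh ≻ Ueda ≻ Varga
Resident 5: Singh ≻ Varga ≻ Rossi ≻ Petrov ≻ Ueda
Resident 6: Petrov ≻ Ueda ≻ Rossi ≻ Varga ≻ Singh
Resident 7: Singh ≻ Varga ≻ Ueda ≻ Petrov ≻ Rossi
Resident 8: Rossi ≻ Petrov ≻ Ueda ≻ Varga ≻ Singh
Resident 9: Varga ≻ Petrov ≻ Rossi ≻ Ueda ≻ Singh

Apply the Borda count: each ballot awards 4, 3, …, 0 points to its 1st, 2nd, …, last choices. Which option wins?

Petrov

Borda scores:
  Ueda: 0 + 2 + 2 + 1 + 0 + 3 + 2 + 2 + 1 = 13
  Singh: 1 + 1 + 3 + 2 + 4 + 0 + 4 + 0 + 0 = 15
  Rossi: 2 + 0 + 4 + 3 + 2 + 2 + 0 + 4 + 2 = 19
  Varga: 3 + 4 + 1 + 0 + 3 + 1 + 3 + 1 + 4 = 20
  Petrov: 4 + 3 + 0 + 4 + 1 + 4 + 1 + 3 + 3 = 23
Petrov has the highest total.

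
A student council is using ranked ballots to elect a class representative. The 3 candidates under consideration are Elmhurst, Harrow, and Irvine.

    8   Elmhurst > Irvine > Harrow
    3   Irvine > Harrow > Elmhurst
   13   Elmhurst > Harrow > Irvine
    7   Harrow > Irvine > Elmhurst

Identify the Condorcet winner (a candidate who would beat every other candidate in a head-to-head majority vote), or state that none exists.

Elmhurst

Head-to-head results (31 voters total):
Elmhurst vs Harrow: Elmhurst wins 21–10.
Elmhurst vs Irvine: Elmhurst wins 21–10.
Harrow vs Irvine: Harrow wins 20–11.
Elmhurst beats each rival — Harrow (21–10), Irvine (21–10) — so Elmhurst is the Condorcet winner.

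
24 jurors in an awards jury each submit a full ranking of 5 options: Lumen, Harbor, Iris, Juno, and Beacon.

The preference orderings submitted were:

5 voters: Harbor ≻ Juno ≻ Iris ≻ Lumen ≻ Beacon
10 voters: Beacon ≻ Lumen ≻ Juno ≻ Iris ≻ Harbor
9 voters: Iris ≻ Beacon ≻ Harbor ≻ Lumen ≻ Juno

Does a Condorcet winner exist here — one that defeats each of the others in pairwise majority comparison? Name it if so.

Head-to-head results (24 voters total):
Lumen vs Harbor: Harbor wins 14–10.
Lumen vs Iris: Iris wins 14–10.
Lumen vs Juno: Lumen wins 19–5.
Lumen vs Beacon: Beacon wins 19–5.
Harbor vs Iris: Iris wins 19–5.
Harbor vs Juno: Harbor wins 14–10.
Harbor vs Beacon: Beacon wins 19–5.
Iris vs Juno: Juno wins 15–9.
Iris vs Beacon: Iris wins 14–10.
Juno vs Beacon: Beacon wins 19–5.
No candidate beats all others: Lumen beats Juno beats Iris beats Lumen, a majority cycle.

None — there is no Condorcet winner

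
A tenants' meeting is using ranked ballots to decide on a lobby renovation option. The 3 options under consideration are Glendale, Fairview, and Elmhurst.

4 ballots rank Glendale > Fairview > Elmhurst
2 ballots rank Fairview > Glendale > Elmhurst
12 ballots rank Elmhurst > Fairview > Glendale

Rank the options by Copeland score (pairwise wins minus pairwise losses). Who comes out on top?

Pairwise results:
  Glendale vs Fairview: Fairview wins 14–4.
  Glendale vs Elmhurst: Elmhurst wins 12–6.
  Fairview vs Elmhurst: Elmhurst wins 12–6.
Copeland scores (wins − losses):
  Glendale: 0 − 2 = -2
  Fairview: 1 − 1 = 0
  Elmhurst: 2 − 0 = 2
Elmhurst has the best Copeland score.

Elmhurst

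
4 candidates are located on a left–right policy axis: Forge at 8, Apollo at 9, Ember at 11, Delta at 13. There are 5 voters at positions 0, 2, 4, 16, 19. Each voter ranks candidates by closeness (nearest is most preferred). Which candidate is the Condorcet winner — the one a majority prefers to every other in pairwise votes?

Forge

With single-peaked preferences on a line, the Condorcet winner is the candidate closest to the median voter.
The median voter (position 4) is closest to Forge at 8.
Check: Forge vs Delta — voters closer to Forge: 3 of 5.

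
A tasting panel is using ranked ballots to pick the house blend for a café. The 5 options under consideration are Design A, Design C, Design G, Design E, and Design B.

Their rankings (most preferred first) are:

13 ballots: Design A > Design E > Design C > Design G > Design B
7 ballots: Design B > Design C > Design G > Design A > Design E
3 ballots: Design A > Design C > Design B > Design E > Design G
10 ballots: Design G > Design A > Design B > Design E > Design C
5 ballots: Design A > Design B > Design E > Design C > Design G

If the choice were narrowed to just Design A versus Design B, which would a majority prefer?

Ballots ranking Design A above Design B: 13+3+10+5 = 31.
Ballots ranking Design B above Design A: 7.
Design A wins the head-to-head, 31–7.

Design A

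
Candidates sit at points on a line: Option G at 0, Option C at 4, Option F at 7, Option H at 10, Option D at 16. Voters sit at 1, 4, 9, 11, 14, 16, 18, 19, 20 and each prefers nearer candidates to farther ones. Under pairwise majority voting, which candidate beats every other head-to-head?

Option D

With single-peaked preferences on a line, the Condorcet winner is the candidate closest to the median voter.
The median voter (position 14) is closest to Option D at 16.
Check: Option D vs Option G — voters closer to Option D: 7 of 9.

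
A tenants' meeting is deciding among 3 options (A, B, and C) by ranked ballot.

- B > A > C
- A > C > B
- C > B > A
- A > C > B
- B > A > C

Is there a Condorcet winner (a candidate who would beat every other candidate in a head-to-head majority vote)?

No

Head-to-head results (5 voters total):
A vs B: B wins 3–2.
A vs C: A wins 4–1.
B vs C: C wins 3–2.
No candidate beats all others: A beats C beats B beats A, a majority cycle.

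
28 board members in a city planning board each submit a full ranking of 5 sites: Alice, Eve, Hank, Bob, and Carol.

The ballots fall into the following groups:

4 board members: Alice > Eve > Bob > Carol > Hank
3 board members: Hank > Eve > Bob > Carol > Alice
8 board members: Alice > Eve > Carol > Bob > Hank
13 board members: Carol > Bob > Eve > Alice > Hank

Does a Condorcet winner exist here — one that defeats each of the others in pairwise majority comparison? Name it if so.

Eve

Head-to-head results (28 voters total):
Alice vs Eve: Eve wins 16–12.
Alice vs Hank: Alice wins 25–3.
Alice vs Bob: Bob wins 16–12.
Alice vs Carol: Carol wins 16–12.
Eve vs Hank: Eve wins 25–3.
Eve vs Bob: Eve wins 15–13.
Eve vs Carol: Eve wins 15–13.
Hank vs Bob: Bob wins 25–3.
Hank vs Carol: Carol wins 25–3.
Bob vs Carol: Carol wins 21–7.
Eve beats each rival — Alice (16–12), Hank (25–3), Bob (15–13), Carol (15–13) — so Eve is the Condorcet winner.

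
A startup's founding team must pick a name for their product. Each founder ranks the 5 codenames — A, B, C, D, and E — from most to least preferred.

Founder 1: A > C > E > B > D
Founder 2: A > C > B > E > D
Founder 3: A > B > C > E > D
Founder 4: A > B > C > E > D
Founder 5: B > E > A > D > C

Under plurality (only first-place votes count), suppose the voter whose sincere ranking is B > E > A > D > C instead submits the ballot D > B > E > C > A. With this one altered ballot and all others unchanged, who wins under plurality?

A

First-place totals with the altered ballot: A 4, B 0, C 0, D 1, E 0.
The winner is unchanged: still A.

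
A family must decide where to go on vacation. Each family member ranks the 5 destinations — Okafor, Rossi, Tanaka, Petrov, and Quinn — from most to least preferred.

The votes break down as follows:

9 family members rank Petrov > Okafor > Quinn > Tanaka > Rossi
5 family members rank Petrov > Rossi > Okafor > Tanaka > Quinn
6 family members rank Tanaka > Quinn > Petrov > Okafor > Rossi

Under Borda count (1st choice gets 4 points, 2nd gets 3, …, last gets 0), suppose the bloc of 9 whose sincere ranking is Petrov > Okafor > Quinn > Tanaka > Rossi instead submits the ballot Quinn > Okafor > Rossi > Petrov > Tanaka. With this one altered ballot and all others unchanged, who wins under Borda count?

Quinn

Borda totals with the altered ballot: Okafor 43, Rossi 33, Tanaka 29, Petrov 41, Quinn 54.
The switch changes the winner from Petrov to Quinn.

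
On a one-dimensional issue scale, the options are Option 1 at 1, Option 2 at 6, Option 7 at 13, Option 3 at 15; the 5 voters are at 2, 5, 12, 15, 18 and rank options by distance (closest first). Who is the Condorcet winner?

Option 7

With single-peaked preferences on a line, the Condorcet winner is the candidate closest to the median voter.
The median voter (position 12) is closest to Option 7 at 13.
Check: Option 7 vs Option 3 — voters closer to Option 7: 3 of 5.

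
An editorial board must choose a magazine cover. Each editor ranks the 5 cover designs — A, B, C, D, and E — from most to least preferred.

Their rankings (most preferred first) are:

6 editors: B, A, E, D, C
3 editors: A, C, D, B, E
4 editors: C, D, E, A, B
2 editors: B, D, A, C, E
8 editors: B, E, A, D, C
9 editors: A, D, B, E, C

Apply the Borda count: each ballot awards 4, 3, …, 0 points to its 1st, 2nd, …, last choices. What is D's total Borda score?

Borda scores:
  A: 6·3 + 3·4 + 4·1 + 2·2 + 8·2 + 9·4 = 90
  B: 6·4 + 3·1 + 4·0 + 2·4 + 8·4 + 9·2 = 85
  C: 6·0 + 3·3 + 4·4 + 2·1 + 8·0 + 9·0 = 27
  D: 6·1 + 3·2 + 4·3 + 2·3 + 8·1 + 9·3 = 65
  E: 6·2 + 3·0 + 4·2 + 2·0 + 8·3 + 9·1 = 53

65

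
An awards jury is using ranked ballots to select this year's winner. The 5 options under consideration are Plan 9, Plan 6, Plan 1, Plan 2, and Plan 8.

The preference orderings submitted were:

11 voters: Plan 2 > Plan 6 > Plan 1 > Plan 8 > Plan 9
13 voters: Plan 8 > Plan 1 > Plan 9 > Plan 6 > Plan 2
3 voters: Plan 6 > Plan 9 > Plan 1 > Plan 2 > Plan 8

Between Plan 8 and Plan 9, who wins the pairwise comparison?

Plan 8

Ballots ranking Plan 8 above Plan 9: 11+13 = 24.
Ballots ranking Plan 9 above Plan 8: 3.
Plan 8 wins the head-to-head, 24–3.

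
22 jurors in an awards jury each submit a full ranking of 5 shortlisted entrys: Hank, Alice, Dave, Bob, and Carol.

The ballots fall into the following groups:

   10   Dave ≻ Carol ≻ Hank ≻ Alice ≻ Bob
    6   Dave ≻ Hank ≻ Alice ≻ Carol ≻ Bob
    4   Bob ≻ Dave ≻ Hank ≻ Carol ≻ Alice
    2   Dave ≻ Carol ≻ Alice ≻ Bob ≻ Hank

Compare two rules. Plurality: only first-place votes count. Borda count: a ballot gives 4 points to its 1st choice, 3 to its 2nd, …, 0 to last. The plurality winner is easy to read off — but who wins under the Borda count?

Dave

Plurality first-place counts: Hank 0, Alice 0, Dave 18, Bob 4, Carol 0 → Dave.
Borda totals: Hank 46, Alice 26, Dave 84, Bob 18, Carol 46 → Dave.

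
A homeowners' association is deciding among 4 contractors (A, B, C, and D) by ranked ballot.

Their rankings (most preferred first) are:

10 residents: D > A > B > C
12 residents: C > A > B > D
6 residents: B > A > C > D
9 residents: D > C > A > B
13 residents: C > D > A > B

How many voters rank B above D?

18

Ballots ranking B above D: 12+6 = 18.
Ballots ranking D above B: 10+9+13 = 32.
So 18 of 50 voters prefer B to D.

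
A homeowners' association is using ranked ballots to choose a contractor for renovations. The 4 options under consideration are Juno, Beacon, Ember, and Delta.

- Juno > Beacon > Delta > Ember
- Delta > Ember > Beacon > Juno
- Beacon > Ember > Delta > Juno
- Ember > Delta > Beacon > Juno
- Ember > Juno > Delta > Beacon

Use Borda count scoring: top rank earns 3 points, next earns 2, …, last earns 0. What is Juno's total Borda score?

Borda scores:
  Juno: 3 + 0 + 0 + 0 + 2 = 5
  Beacon: 2 + 1 + 3 + 1 + 0 = 7
  Ember: 0 + 2 + 2 + 3 + 3 = 10
  Delta: 1 + 3 + 1 + 2 + 1 = 8

5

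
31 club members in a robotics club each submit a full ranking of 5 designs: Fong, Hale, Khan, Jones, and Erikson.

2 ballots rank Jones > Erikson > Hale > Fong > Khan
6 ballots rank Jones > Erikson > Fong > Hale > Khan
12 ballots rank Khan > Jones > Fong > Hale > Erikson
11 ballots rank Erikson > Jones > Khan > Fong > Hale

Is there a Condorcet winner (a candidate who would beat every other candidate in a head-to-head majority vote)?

Yes

Head-to-head results (31 voters total):
Fong vs Hale: Fong wins 29–2.
Fong vs Khan: Khan wins 23–8.
Fong vs Jones: Jones wins 31–0.
Fong vs Erikson: Erikson wins 19–12.
Hale vs Khan: Khan wins 23–8.
Hale vs Jones: Jones wins 31–0.
Hale vs Erikson: Erikson wins 19–12.
Khan vs Jones: Jones wins 19–12.
Khan vs Erikson: Erikson wins 19–12.
Jones vs Erikson: Jones wins 20–11.
Jones beats each rival — Fong (31–0), Hale (31–0), Khan (19–12), Erikson (20–11) — so Jones is the Condorcet winner.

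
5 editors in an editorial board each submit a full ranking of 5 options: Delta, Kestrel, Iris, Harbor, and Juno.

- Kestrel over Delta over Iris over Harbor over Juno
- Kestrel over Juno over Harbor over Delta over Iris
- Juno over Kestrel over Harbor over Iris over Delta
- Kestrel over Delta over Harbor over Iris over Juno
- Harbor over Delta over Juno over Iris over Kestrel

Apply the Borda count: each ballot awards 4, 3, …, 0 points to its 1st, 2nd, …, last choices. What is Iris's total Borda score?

Borda scores:
  Delta: 3 + 1 + 0 + 3 + 3 = 10
  Kestrel: 4 + 4 + 3 + 4 + 0 = 15
  Iris: 2 + 0 + 1 + 1 + 1 = 5
  Harbor: 1 + 2 + 2 + 2 + 4 = 11
  Juno: 0 + 3 + 4 + 0 + 2 = 9

5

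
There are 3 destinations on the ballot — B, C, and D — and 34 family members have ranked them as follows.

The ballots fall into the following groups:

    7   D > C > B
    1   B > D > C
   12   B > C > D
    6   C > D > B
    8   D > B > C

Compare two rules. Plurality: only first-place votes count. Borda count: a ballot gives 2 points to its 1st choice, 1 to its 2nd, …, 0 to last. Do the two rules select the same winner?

Plurality first-place counts: B 13, C 6, D 15 → D.
Borda totals: B 34, C 31, D 37 → D.
The two rules agree on D.

Yes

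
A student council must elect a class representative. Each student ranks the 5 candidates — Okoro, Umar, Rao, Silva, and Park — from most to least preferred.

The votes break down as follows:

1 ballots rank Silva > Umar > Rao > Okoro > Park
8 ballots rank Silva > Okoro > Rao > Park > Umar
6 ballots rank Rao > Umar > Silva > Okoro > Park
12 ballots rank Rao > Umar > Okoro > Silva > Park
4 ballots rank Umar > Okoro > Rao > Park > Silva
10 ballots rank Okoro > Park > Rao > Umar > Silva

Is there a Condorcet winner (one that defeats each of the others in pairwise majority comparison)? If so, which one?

Head-to-head results (41 voters total):
Okoro vs Umar: Umar wins 23–18.
Okoro vs Rao: Okoro wins 22–19.
Okoro vs Silva: Okoro wins 26–15.
Okoro vs Park: Okoro wins 41–0.
Umar vs Rao: Rao wins 36–5.
Umar vs Silva: Umar wins 32–9.
Umar vs Park: Umar wins 23–18.
Rao vs Silva: Rao wins 32–9.
Rao vs Park: Rao wins 31–10.
Silva vs Park: Silva wins 27–14.
No candidate beats all others: Okoro beats Rao beats Umar beats Okoro, a majority cycle.

No Condorcet winner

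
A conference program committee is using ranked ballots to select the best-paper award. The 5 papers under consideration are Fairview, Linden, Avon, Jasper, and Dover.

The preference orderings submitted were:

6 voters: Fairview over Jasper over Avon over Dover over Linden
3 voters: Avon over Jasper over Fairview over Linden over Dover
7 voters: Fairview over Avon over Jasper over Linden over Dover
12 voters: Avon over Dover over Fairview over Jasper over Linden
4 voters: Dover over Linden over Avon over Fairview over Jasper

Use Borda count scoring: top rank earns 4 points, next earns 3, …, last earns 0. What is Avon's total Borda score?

Borda scores:
  Fairview: 6·4 + 3·2 + 7·4 + 12·2 + 4·1 = 86
  Linden: 6·0 + 3·1 + 7·1 + 12·0 + 4·3 = 22
  Avon: 6·2 + 3·4 + 7·3 + 12·4 + 4·2 = 101
  Jasper: 6·3 + 3·3 + 7·2 + 12·1 + 4·0 = 53
  Dover: 6·1 + 3·0 + 7·0 + 12·3 + 4·4 = 58

101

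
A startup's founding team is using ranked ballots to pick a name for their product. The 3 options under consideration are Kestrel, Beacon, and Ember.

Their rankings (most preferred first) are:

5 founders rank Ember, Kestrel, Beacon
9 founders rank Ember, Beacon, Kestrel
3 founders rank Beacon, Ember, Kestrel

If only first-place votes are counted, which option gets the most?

First-place vote totals:
  Kestrel: 0
  Beacon: 3
  Ember: 14
Ember has the most first-place votes.

Ember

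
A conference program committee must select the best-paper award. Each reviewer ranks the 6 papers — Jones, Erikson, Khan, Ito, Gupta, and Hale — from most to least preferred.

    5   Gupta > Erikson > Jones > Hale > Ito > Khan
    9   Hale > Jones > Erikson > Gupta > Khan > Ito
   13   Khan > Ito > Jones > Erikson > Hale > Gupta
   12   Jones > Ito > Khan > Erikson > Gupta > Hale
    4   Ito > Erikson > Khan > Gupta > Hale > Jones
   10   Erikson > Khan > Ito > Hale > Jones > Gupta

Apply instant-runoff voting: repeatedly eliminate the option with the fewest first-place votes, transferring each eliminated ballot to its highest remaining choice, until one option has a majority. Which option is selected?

Jones

Round 1: Khan 13, Jones 12, Erikson 10, Hale 9, Gupta 5, Ito 4. Ito has the fewest and is eliminated.
Round 2: Erikson 14, Khan 13, Jones 12, Hale 9, Gupta 5. Gupta has the fewest and is eliminated.
Round 3: Erikson 19, Khan 13, Jones 12, Hale 9. Hale has the fewest and is eliminated.
Round 4: Jones 21, Erikson 19, Khan 13. Khan has the fewest and is eliminated.
Round 5: Jones 34, Erikson 19. Jones has a majority.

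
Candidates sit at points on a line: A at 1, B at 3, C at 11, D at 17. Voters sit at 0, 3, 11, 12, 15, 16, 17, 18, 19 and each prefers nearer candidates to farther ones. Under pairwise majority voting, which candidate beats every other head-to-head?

With single-peaked preferences on a line, the Condorcet winner is the candidate closest to the median voter.
The median voter (position 15) is closest to D at 17.
Check: D vs A — voters closer to D: 7 of 9.

D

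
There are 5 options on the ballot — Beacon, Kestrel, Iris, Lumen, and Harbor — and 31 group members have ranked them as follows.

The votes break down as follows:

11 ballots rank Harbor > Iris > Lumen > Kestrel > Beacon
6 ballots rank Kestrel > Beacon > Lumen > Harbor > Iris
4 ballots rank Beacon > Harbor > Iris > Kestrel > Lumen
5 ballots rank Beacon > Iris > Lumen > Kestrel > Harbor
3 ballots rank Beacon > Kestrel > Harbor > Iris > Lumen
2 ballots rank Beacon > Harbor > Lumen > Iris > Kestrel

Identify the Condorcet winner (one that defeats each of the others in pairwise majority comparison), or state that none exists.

There is no Condorcet winner

Head-to-head results (31 voters total):
Beacon vs Kestrel: Kestrel wins 17–14.
Beacon vs Iris: Beacon wins 20–11.
Beacon vs Lumen: Beacon wins 20–11.
Beacon vs Harbor: Beacon wins 20–11.
Kestrel vs Iris: Iris wins 22–9.
Kestrel vs Lumen: Lumen wins 18–13.
Kestrel vs Harbor: Harbor wins 17–14.
Iris vs Lumen: Iris wins 23–8.
Iris vs Harbor: Harbor wins 26–5.
Lumen vs Harbor: Harbor wins 20–11.
No candidate beats all others: Beacon beats Iris beats Kestrel beats Beacon, a majority cycle.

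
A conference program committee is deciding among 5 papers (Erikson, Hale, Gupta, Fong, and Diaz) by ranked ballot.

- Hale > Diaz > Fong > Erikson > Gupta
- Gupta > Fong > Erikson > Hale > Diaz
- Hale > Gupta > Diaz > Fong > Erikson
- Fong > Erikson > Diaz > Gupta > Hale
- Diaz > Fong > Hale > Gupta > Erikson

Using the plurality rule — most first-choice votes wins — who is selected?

First-place vote totals:
  Erikson: 0
  Hale: 2
  Gupta: 1
  Fong: 1
  Diaz: 1
Hale has the most first-place votes.

Hale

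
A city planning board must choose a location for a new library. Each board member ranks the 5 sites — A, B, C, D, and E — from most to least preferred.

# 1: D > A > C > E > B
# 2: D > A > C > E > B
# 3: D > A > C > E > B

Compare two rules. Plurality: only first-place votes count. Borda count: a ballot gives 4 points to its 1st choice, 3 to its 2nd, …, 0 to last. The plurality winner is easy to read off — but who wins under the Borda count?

Plurality first-place counts: A 0, B 0, C 0, D 3, E 0 → D.
Borda totals: A 9, B 0, C 6, D 12, E 3 → D.

D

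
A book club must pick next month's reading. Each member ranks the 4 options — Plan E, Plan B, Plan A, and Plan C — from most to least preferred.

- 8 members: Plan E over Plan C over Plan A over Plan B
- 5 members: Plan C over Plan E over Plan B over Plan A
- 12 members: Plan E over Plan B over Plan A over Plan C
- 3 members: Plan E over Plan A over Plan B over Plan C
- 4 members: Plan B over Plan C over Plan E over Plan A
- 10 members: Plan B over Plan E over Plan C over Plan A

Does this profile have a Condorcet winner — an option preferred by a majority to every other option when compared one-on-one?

Head-to-head results (42 voters total):
Plan E vs Plan B: Plan E wins 28–14.
Plan E vs Plan A: Plan E wins 42–0.
Plan E vs Plan C: Plan E wins 33–9.
Plan B vs Plan A: Plan B wins 31–11.
Plan B vs Plan C: Plan B wins 29–13.
Plan A vs Plan C: Plan C wins 27–15.
Plan E beats each rival — Plan B (28–14), Plan A (42–0), Plan C (33–9) — so Plan E is the Condorcet winner.

Yes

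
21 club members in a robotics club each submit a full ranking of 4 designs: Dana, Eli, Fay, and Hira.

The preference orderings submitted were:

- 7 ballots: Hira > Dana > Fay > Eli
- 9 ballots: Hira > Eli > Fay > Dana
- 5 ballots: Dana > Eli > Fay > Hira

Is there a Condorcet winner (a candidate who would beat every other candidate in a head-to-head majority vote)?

Yes

Head-to-head results (21 voters total):
Dana vs Eli: Dana wins 12–9.
Dana vs Fay: Dana wins 12–9.
Dana vs Hira: Hira wins 16–5.
Eli vs Fay: Eli wins 14–7.
Eli vs Hira: Hira wins 16–5.
Fay vs Hira: Hira wins 16–5.
Hira beats each rival — Dana (16–5), Eli (16–5), Fay (16–5) — so Hira is the Condorcet winner.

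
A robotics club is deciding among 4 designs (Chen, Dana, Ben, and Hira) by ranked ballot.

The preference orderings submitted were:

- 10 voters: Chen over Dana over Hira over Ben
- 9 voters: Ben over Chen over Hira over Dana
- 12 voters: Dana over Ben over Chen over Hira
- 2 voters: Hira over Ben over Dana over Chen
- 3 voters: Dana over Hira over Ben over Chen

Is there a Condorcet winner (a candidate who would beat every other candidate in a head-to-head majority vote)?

No

Head-to-head results (36 voters total):
Chen vs Dana: Chen wins 19–17.
Chen vs Ben: Ben wins 26–10.
Chen vs Hira: Chen wins 31–5.
Dana vs Ben: Dana wins 25–11.
Dana vs Hira: Dana wins 25–11.
Ben vs Hira: Ben wins 21–15.
No candidate beats all others: Chen beats Dana beats Ben beats Chen, a majority cycle.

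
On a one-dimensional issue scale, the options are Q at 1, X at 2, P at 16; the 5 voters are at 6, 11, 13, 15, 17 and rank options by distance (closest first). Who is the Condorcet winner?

P

With single-peaked preferences on a line, the Condorcet winner is the candidate closest to the median voter.
The median voter (position 13) is closest to P at 16.
Check: P vs Q — voters closer to P: 4 of 5.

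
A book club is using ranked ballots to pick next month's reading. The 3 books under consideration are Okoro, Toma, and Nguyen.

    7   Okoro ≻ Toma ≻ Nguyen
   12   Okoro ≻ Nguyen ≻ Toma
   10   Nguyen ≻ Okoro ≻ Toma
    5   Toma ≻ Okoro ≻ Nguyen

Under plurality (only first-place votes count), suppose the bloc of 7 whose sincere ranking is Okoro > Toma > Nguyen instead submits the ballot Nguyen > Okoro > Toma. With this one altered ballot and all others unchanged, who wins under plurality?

Nguyen

First-place totals with the altered ballot: Okoro 12, Toma 5, Nguyen 17.
The switch changes the winner from Okoro to Nguyen.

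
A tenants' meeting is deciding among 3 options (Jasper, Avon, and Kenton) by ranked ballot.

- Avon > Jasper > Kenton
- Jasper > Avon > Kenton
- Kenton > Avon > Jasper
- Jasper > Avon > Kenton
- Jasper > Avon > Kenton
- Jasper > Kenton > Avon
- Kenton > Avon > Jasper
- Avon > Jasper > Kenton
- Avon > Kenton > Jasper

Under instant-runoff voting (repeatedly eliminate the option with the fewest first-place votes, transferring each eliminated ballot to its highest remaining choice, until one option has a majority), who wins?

Avon

Round 1: Jasper 4, Avon 3, Kenton 2. Kenton has the fewest and is eliminated.
Round 2: Avon 5, Jasper 4. Avon has a majority.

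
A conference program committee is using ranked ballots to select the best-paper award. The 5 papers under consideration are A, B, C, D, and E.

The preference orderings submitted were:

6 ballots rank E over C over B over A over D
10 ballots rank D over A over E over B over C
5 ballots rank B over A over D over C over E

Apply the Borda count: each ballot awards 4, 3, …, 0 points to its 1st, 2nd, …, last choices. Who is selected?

A

Borda scores:
  A: 6·1 + 10·3 + 5·3 = 51
  B: 6·2 + 10·1 + 5·4 = 42
  C: 6·3 + 10·0 + 5·1 = 23
  D: 6·0 + 10·4 + 5·2 = 50
  E: 6·4 + 10·2 + 5·0 = 44
A has the highest total.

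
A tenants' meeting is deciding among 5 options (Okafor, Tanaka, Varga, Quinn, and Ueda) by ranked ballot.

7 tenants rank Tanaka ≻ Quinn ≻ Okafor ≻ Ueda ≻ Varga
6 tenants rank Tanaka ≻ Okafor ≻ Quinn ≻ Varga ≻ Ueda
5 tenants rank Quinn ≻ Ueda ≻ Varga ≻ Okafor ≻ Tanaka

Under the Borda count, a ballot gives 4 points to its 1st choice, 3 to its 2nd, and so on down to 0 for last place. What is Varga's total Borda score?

Borda scores:
  Okafor: 7·2 + 6·3 + 5·1 = 37
  Tanaka: 7·4 + 6·4 + 5·0 = 52
  Varga: 7·0 + 6·1 + 5·2 = 16
  Quinn: 7·3 + 6·2 + 5·4 = 53
  Ueda: 7·1 + 6·0 + 5·3 = 22

16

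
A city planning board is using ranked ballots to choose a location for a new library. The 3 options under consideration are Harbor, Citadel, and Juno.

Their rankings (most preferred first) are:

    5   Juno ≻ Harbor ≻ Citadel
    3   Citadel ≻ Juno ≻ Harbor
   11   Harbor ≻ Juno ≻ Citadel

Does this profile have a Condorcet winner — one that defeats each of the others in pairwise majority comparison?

Head-to-head results (19 voters total):
Harbor vs Citadel: Harbor wins 16–3.
Harbor vs Juno: Harbor wins 11–8.
Citadel vs Juno: Juno wins 16–3.
Harbor beats each rival — Citadel (16–3), Juno (11–8) — so Harbor is the Condorcet winner.

Yes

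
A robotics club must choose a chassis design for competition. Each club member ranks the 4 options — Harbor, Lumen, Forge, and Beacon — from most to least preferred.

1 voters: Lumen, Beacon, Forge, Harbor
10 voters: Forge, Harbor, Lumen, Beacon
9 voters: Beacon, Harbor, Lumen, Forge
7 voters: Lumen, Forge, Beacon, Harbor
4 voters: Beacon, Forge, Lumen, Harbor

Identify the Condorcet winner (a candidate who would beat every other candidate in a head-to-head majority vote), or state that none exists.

Head-to-head results (31 voters total):
Harbor vs Lumen: Harbor wins 19–12.
Harbor vs Forge: Forge wins 22–9.
Harbor vs Beacon: Beacon wins 21–10.
Lumen vs Forge: Lumen wins 17–14.
Lumen vs Beacon: Lumen wins 18–13.
Forge vs Beacon: Forge wins 17–14.
No candidate beats all others: Harbor beats Lumen beats Forge beats Harbor, a majority cycle.

No Condorcet winner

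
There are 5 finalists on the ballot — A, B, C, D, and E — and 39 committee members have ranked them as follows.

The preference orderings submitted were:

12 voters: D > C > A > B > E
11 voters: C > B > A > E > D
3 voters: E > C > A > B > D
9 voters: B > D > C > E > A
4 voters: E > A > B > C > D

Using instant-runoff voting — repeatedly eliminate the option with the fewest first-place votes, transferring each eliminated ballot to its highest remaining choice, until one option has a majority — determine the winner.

C

Round 1: D 12, C 11, B 9, E 7, A 0. A has the fewest and is eliminated.
Round 2: D 12, C 11, B 9, E 7. E has the fewest and is eliminated.
Round 3: C 14, B 13, D 12. D has the fewest and is eliminated.
Round 4: C 26, B 13. C has a majority.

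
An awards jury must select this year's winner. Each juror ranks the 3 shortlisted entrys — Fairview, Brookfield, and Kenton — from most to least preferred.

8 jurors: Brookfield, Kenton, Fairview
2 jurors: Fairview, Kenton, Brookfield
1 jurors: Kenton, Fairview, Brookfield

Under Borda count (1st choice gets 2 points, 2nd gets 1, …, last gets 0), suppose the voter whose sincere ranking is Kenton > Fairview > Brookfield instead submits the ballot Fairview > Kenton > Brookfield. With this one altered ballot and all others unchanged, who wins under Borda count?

Borda totals with the altered ballot: Fairview 6, Brookfield 16, Kenton 11.
The winner is unchanged: still Brookfield.

Brookfield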